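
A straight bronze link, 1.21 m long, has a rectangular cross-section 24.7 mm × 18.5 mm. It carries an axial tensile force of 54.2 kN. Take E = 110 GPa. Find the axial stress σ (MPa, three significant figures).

A = 456.9 mm².
σ = N/A = 54200/456.9 = 118.6 MPa.

119 MPa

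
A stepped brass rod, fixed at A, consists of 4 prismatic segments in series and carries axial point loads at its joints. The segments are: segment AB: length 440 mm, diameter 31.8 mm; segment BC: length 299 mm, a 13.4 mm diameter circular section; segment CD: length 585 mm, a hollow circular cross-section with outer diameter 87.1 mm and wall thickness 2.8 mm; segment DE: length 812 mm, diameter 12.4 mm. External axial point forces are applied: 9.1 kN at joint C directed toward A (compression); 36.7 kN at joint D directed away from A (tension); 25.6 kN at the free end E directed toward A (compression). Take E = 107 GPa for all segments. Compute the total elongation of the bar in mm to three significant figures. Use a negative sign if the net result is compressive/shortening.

Internal axial forces (sectioning from the free end, tension +): N_DE = -25.6 kN, N_CD = 11.1 kN, N_BC = 2 kN, N_AB = 2 kN.
A_AB = 794.2 mm².
A_BC = 141 mm².
A_CD = 741.5 mm².
A_DE = 120.8 mm².
δ_AB = 2000·440/(794.2·107000) = 0.01036 mm
δ_BC = 2000·299/(141·107000) = 0.03963 mm
δ_CD = 11100·585/(741.5·107000) = 0.08184 mm
δ_DE = -25600·812/(120.8·107000) = -1.609 mm
δ = Σδ_i = -1.477 mm.

-1.48 mm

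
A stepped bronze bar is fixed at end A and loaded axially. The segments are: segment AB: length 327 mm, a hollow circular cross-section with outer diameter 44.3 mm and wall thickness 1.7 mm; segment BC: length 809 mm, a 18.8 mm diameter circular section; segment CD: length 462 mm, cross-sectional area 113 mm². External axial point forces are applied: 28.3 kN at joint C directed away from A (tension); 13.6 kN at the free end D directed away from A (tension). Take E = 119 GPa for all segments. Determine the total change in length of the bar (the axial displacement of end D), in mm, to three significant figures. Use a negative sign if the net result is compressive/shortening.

Internal axial forces (sectioning from the free end, tension +): N_CD = 13.6 kN, N_BC = 41.9 kN, N_AB = 41.9 kN.
A_AB = 227.5 mm².
A_BC = 277.6 mm².
δ_AB = 41900·327/(227.5·119000) = 0.5061 mm
δ_BC = 41900·809/(277.6·119000) = 1.026 mm
δ_CD = 13600·462/(113·119000) = 0.4673 mm
δ = Σδ_i = 1.999 mm.

2.00 mm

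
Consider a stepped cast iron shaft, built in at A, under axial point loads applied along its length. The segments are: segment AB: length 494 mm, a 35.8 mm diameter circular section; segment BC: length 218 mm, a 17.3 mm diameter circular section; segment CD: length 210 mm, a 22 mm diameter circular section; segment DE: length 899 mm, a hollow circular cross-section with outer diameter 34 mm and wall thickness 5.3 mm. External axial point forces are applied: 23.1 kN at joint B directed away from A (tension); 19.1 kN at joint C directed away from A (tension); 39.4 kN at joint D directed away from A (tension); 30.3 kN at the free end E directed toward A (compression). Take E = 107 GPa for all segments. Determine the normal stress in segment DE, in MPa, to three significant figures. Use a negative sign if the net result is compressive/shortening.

-63.4 MPa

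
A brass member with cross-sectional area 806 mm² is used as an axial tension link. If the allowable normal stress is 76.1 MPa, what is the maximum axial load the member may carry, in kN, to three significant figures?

61.3 kN

P_max = σ_allow · A = 76.1 · 806 = 61340 N = 61.34 kN.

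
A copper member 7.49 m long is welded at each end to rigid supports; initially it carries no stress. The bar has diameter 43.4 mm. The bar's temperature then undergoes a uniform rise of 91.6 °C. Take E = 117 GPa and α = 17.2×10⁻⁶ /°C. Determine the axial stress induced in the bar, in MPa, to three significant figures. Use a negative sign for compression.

Free thermal expansion αLΔT = 17.2e-6 · 7490 · 91.6 = 11.8 mm.
The walls impose strain ε = −(11.8)/7490 = -1.5755e-03; σ = Eε = 117000 · -1.5755e-03 = -184.3 MPa.

-184 MPa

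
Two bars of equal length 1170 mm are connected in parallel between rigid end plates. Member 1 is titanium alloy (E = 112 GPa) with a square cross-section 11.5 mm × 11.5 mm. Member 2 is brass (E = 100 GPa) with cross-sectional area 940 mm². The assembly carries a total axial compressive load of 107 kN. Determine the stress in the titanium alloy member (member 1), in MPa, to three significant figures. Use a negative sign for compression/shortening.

-110 MPa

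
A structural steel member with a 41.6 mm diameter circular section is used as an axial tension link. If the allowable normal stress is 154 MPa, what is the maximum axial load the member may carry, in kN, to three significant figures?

209 kN

A = 1359 mm².
P_max = σ_allow · A = 154 · 1359 = 209300 N = 209.3 kN.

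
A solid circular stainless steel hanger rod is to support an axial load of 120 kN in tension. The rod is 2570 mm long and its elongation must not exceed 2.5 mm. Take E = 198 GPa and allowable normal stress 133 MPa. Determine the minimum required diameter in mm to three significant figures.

Required area A ≥ P/σ_allow = 120000/133 = 902.3 mm².
For a solid circular section, d ≥ √(4A/π) = 33.89 mm.
Elongation limit: A ≥ PL/(Eδ_allow) = 120000·2570/(198000·2.5) = 623 mm² ⇒ d ≥ 28.16 mm.
The stress limit governs.

33.9 mm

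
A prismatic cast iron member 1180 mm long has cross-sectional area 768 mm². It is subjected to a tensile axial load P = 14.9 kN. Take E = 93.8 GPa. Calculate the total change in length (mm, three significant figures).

0.244 mm

δ_mech = NL/(AE) = 14900·1180/(768·93800) = 0.2441 mm.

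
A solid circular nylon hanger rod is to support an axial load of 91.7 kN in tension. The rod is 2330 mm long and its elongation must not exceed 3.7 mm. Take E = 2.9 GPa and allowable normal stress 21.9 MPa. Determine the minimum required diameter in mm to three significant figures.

159 mm

Required area A ≥ P/σ_allow = 91700/21.9 = 4187 mm².
For a solid circular section, d ≥ √(4A/π) = 73.02 mm.
Elongation limit: A ≥ PL/(Eδ_allow) = 91700·2330/(2900·3.7) = 19910 mm² ⇒ d ≥ 159.2 mm.
The elongation limit governs.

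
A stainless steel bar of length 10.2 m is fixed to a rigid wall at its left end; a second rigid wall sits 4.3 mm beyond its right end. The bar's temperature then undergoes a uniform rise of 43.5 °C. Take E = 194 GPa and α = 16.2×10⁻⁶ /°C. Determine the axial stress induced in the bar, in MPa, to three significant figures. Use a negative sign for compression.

-54.9 MPa

Free thermal expansion αLΔT = 16.2e-6 · 10200 · 43.5 = 7.188 mm.
The walls engage after the gap closes; constrained expansion = 7.188 − 4.3 = 2.888 mm.
The walls impose strain ε = −(2.888)/10200 = -2.8313e-04; σ = Eε = 194000 · -2.8313e-04 = -54.93 MPa.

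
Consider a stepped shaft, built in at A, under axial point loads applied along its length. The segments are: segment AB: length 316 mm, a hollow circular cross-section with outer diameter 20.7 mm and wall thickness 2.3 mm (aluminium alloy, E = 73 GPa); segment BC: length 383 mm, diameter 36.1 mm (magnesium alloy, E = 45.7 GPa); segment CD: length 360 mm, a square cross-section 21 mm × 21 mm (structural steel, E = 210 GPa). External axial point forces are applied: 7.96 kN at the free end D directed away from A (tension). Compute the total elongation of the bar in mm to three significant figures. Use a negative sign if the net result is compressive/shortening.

Internal axial forces (sectioning from the free end, tension +): N_CD = 7.96 kN, N_BC = 7.96 kN, N_AB = 7.96 kN.
A_AB = 133 mm².
A_BC = 1024 mm².
A_CD = 441 mm².
δ_AB = 7960·316/(133·73000) = 0.2592 mm
δ_BC = 7960·383/(1024·45700) = 0.06518 mm
δ_CD = 7960·360/(441·210000) = 0.03094 mm
δ = Σδ_i = 0.3553 mm.

0.355 mm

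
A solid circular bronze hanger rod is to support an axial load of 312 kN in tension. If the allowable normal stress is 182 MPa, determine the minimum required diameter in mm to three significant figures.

46.7 mm

Required area A ≥ P/σ_allow = 312000/182 = 1714 mm².
For a solid circular section, d ≥ √(4A/π) = 46.72 mm.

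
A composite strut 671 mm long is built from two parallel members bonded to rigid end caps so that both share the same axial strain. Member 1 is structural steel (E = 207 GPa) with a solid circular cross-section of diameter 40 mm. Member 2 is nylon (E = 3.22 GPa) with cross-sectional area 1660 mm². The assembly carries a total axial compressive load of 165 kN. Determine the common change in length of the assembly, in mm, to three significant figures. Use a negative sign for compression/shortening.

-0.417 mm

A_1 = 1257 mm².
Equal strain + equilibrium ⇒ each member carries load in proportion to AE: A₁E₁ = 260100000 N, A₂E₂ = 5345000 N, ΣAE = 265500000 N.
δ = PL/ΣAE = -165000·671/265500000 = -0.4171 mm.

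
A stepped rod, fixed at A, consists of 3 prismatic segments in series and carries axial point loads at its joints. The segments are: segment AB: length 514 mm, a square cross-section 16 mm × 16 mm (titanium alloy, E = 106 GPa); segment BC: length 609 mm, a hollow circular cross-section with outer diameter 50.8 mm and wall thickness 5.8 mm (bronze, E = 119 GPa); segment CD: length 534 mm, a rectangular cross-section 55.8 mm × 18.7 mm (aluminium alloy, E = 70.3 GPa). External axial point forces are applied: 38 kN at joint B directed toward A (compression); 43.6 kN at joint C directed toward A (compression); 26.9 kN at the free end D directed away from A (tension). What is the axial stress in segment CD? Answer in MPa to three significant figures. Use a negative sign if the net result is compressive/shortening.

25.8 MPa

Internal axial forces (sectioning from the free end, tension +): N_CD = 26.9 kN, N_BC = -16.7 kN, N_AB = -54.7 kN.
A_CD = 1043 mm².
σ_CD = N_CD/A_CD = 26900/1043 = 25.78 MPa.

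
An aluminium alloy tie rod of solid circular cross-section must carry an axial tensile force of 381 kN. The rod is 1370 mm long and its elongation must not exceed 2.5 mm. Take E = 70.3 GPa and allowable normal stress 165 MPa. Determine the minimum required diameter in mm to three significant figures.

61.5 mm

Required area A ≥ P/σ_allow = 381000/165 = 2309 mm².
For a solid circular section, d ≥ √(4A/π) = 54.22 mm.
Elongation limit: A ≥ PL/(Eδ_allow) = 381000·1370/(70300·2.5) = 2970 mm² ⇒ d ≥ 61.49 mm.
The elongation limit governs.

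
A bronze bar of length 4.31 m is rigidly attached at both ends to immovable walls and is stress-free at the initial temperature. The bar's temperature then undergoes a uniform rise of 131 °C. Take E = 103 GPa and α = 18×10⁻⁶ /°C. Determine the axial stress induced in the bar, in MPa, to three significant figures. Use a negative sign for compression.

Free thermal expansion αLΔT = 18e-6 · 4310 · 131 = 10.16 mm.
The walls impose strain ε = −(10.16)/4310 = -2.3580e-03; σ = Eε = 103000 · -2.3580e-03 = -242.9 MPa.

-243 MPa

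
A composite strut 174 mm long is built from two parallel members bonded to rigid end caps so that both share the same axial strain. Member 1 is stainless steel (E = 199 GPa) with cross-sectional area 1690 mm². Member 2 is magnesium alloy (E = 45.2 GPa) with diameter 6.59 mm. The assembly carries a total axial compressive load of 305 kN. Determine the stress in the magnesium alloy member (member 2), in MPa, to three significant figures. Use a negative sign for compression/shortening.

A_2 = 34.11 mm².
Equal strain + equilibrium ⇒ each member carries load in proportion to AE: A₁E₁ = 336300000 N, A₂E₂ = 1542000 N, ΣAE = 337900000 N.
σ₂ = P·E₂/ΣAE = -305000·45200/337900000 = -40.8 MPa.

-40.8 MPa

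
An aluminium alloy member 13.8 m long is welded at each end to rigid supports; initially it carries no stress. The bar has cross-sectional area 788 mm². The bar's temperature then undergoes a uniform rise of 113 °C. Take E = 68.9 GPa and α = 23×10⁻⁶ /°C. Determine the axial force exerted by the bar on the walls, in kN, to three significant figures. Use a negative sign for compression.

-141 kN

Free thermal expansion αLΔT = 23e-6 · 13800 · 113 = 35.87 mm.
The walls impose strain ε = −(35.87)/13800 = -2.5990e-03; σ = Eε = 68900 · -2.5990e-03 = -179.1 MPa.
Wall reaction R = σ·A = -179.1·788 = -141100 N = -141.1 kN.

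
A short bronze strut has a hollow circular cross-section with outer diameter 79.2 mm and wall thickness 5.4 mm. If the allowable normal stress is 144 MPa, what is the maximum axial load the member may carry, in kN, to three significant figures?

180 kN

A = 1252 mm².
P_max = σ_allow · A = 144 · 1252 = 180300 N = 180.3 kN.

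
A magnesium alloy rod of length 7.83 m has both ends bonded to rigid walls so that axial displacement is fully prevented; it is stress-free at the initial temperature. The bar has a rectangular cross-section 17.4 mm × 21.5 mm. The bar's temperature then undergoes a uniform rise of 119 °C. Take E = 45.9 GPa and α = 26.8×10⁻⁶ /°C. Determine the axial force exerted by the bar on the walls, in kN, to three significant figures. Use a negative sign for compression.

Free thermal expansion αLΔT = 26.8e-6 · 7830 · 119 = 24.97 mm.
The walls impose strain ε = −(24.97)/7830 = -3.1892e-03; σ = Eε = 45900 · -3.1892e-03 = -146.4 MPa.
Wall reaction R = σ·A = -146.4·374.1 = -54760 N = -54.76 kN.

-54.8 kN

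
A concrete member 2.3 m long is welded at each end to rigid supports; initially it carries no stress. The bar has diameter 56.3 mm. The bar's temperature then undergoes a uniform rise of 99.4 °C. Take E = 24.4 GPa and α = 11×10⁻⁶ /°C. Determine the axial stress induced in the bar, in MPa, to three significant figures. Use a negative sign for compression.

Free thermal expansion αLΔT = 11e-6 · 2300 · 99.4 = 2.515 mm.
The walls impose strain ε = −(2.515)/2300 = -1.0934e-03; σ = Eε = 24400 · -1.0934e-03 = -26.68 MPa.

-26.7 MPa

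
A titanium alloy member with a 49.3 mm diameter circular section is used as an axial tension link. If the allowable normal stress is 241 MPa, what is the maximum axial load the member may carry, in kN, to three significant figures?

460 kN

A = 1909 mm².
P_max = σ_allow · A = 241 · 1909 = 460000 N = 460 kN.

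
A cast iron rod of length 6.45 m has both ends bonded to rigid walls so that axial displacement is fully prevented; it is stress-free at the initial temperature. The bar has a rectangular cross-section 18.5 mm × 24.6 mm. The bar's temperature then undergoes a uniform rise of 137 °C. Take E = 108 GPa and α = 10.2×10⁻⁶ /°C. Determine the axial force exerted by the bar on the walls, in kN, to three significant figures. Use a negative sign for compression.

-68.7 kN

Free thermal expansion αLΔT = 10.2e-6 · 6450 · 137 = 9.013 mm.
The walls impose strain ε = −(9.013)/6450 = -1.3974e-03; σ = Eε = 108000 · -1.3974e-03 = -150.9 MPa.
Wall reaction R = σ·A = -150.9·455.1 = -68680 N = -68.68 kN.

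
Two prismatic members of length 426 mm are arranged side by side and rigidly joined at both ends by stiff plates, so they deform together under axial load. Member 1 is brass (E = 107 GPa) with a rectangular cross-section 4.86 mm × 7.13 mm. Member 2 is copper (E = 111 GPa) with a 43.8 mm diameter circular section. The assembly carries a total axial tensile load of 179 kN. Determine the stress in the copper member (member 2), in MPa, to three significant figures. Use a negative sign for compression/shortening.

116 MPa

A_1 = 34.65 mm².
A_2 = 1507 mm².
Equal strain + equilibrium ⇒ each member carries load in proportion to AE: A₁E₁ = 3708000 N, A₂E₂ = 167200000 N, ΣAE = 171000000 N.
σ₂ = P·E₂/ΣAE = 179000·111000/171000000 = 116.2 MPa.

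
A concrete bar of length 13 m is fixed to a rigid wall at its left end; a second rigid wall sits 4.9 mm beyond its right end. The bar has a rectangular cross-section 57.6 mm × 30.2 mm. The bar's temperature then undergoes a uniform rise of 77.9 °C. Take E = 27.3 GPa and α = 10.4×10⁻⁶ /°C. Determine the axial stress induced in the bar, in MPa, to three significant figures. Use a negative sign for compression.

Free thermal expansion αLΔT = 10.4e-6 · 13000 · 77.9 = 10.53 mm.
The walls engage after the gap closes; constrained expansion = 10.53 − 4.9 = 5.632 mm.
The walls impose strain ε = −(5.632)/13000 = -4.3324e-04; σ = Eε = 27300 · -4.3324e-04 = -11.83 MPa.

-11.8 MPa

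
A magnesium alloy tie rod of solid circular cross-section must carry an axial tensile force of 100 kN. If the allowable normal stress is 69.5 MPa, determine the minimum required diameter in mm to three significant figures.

42.8 mm

Required area A ≥ P/σ_allow = 100000/69.5 = 1439 mm².
For a solid circular section, d ≥ √(4A/π) = 42.8 mm.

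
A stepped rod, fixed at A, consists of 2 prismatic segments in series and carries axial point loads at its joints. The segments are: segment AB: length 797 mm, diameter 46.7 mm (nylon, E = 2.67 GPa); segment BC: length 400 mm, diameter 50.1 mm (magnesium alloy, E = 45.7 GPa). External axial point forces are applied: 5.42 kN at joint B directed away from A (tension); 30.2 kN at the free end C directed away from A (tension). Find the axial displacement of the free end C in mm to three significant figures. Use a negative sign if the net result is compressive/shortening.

6.34 mm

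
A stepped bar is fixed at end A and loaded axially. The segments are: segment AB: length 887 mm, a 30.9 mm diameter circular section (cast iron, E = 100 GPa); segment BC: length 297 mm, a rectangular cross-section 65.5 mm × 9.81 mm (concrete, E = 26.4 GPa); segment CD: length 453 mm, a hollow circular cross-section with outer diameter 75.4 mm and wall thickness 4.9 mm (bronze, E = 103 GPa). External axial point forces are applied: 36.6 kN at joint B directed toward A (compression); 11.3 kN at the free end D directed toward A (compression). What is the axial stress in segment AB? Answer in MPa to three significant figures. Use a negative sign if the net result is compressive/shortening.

Internal axial forces (sectioning from the free end, tension +): N_CD = -11.3 kN, N_BC = -11.3 kN, N_AB = -47.9 kN.
A_AB = 749.9 mm².
σ_AB = N_AB/A_AB = -47900/749.9 = -63.87 MPa.

-63.9 MPa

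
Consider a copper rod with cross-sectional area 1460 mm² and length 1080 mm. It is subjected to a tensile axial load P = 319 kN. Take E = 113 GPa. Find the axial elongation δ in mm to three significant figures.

δ_mech = NL/(AE) = 319000·1080/(1460·113000) = 2.088 mm.

2.09 mm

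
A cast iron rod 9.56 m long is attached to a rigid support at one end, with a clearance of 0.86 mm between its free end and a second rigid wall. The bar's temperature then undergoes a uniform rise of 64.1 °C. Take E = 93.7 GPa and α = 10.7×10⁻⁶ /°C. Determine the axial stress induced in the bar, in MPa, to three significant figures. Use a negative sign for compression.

Free thermal expansion αLΔT = 10.7e-6 · 9560 · 64.1 = 6.557 mm.
The walls engage after the gap closes; constrained expansion = 6.557 − 0.86 = 5.697 mm.
The walls impose strain ε = −(5.697)/9560 = -5.9591e-04; σ = Eε = 93700 · -5.9591e-04 = -55.84 MPa.

-55.8 MPa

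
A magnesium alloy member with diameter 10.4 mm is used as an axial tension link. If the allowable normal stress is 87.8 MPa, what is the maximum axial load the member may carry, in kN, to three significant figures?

A = 84.95 mm².
P_max = σ_allow · A = 87.8 · 84.95 = 7458 N = 7.458 kN.

7.46 kN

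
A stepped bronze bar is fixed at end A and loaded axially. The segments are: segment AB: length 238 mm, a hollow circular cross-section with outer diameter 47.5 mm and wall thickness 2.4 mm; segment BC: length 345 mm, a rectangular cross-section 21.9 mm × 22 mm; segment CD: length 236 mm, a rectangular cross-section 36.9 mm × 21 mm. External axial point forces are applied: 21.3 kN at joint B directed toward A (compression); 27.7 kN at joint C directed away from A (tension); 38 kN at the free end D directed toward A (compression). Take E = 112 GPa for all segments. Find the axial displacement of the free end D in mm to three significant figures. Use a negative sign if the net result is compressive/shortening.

Internal axial forces (sectioning from the free end, tension +): N_CD = -38 kN, N_BC = -10.3 kN, N_AB = -31.6 kN.
A_AB = 340 mm².
A_BC = 481.8 mm².
A_CD = 774.9 mm².
δ_AB = -31600·238/(340·112000) = -0.1975 mm
δ_BC = -10300·345/(481.8·112000) = -0.06585 mm
δ_CD = -38000·236/(774.9·112000) = -0.1033 mm
δ = Σδ_i = -0.3667 mm.

-0.367 mm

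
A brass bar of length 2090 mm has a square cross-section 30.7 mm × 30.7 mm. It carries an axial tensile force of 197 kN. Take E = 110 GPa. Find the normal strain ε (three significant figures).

0.00190

A = 942.5 mm².
σ = N/A = 209 MPa; ε = σ/E = 209/110000 = 1.900e-03.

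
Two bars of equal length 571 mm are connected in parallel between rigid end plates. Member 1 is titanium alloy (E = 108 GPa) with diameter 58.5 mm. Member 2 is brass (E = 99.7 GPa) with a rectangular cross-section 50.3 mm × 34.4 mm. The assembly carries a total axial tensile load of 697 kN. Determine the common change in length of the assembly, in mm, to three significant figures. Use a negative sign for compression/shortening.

0.860 mm

A_1 = 2688 mm².
A_2 = 1730 mm².
Equal strain + equilibrium ⇒ each member carries load in proportion to AE: A₁E₁ = 290300000 N, A₂E₂ = 172500000 N, ΣAE = 462800000 N.
δ = PL/ΣAE = 697000·571/462800000 = 0.86 mm.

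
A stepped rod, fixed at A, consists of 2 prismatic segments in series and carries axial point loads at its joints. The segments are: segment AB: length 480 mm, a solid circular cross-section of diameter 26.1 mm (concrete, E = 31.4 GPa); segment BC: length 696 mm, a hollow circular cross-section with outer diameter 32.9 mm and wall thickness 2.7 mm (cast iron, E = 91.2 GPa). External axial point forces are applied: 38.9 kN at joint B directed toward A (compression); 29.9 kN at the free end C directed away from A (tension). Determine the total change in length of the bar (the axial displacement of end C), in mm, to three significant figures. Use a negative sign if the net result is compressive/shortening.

Internal axial forces (sectioning from the free end, tension +): N_BC = 29.9 kN, N_AB = -9 kN.
A_AB = 535 mm².
A_BC = 256.2 mm².
δ_AB = -9000·480/(535·31400) = -0.2571 mm
δ_BC = 29900·696/(256.2·91200) = 0.8908 mm
δ = Σδ_i = 0.6336 mm.

0.634 mm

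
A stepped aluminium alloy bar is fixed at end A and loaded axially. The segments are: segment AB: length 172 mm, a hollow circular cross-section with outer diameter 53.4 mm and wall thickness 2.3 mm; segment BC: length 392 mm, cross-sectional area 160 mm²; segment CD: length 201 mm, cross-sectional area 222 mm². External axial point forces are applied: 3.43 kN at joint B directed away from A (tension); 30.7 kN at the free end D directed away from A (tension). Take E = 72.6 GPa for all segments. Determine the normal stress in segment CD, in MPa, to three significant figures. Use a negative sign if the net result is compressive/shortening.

138 MPa

Internal axial forces (sectioning from the free end, tension +): N_CD = 30.7 kN, N_BC = 30.7 kN, N_AB = 34.13 kN.
σ_CD = N_CD/A_CD = 30700/222 = 138.3 MPa.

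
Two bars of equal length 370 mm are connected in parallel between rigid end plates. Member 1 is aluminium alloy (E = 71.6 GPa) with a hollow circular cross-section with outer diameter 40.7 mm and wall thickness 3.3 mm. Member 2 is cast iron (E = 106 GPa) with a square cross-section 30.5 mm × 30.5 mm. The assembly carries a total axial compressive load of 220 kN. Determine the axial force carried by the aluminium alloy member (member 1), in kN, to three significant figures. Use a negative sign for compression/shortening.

-48.3 kN

A_1 = 387.7 mm².
A_2 = 930.2 mm².
Equal strain + equilibrium ⇒ each member carries load in proportion to AE: A₁E₁ = 27760000 N, A₂E₂ = 98610000 N, ΣAE = 126400000 N.
F₁ = P·A₁E₁/ΣAE = -220000·27760000/126400000 = -48330 N.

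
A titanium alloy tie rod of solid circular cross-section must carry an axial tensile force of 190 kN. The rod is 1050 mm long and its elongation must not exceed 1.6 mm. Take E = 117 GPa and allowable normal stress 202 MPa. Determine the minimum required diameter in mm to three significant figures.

36.8 mm

Required area A ≥ P/σ_allow = 190000/202 = 940.6 mm².
For a solid circular section, d ≥ √(4A/π) = 34.61 mm.
Elongation limit: A ≥ PL/(Eδ_allow) = 190000·1050/(117000·1.6) = 1066 mm² ⇒ d ≥ 36.84 mm.
The elongation limit governs.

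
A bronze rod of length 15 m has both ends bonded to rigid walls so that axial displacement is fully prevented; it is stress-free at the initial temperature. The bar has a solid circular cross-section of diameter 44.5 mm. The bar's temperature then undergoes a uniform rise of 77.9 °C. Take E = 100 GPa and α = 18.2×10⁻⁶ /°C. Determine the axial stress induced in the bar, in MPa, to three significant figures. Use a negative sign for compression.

-142 MPa

Free thermal expansion αLΔT = 18.2e-6 · 15000 · 77.9 = 21.27 mm.
The walls impose strain ε = −(21.27)/15000 = -1.4178e-03; σ = Eε = 100000 · -1.4178e-03 = -141.8 MPa.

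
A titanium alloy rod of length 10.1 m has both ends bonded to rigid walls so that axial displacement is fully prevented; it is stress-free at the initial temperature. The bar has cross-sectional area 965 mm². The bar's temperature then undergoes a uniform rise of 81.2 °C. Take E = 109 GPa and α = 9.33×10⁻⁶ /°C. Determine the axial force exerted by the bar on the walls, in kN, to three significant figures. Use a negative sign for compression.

Free thermal expansion αLΔT = 9.33e-6 · 10100 · 81.2 = 7.652 mm.
The walls impose strain ε = −(7.652)/10100 = -7.5760e-04; σ = Eε = 109000 · -7.5760e-04 = -82.58 MPa.
Wall reaction R = σ·A = -82.58·965 = -79690 N = -79.69 kN.

-79.7 kN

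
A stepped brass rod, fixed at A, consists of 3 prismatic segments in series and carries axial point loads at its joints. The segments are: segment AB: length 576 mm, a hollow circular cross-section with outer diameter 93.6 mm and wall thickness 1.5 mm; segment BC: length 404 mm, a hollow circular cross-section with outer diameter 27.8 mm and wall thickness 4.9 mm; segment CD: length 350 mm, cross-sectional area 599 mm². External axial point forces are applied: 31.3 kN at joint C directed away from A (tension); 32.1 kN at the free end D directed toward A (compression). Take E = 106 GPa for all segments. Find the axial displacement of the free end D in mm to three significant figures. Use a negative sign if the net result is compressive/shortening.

-0.196 mm

Internal axial forces (sectioning from the free end, tension +): N_CD = -32.1 kN, N_BC = -0.8 kN, N_AB = -0.8 kN.
A_AB = 434 mm².
A_BC = 352.5 mm².
δ_AB = -800·576/(434·106000) = -0.01002 mm
δ_BC = -800·404/(352.5·106000) = -0.008649 mm
δ_CD = -32100·350/(599·106000) = -0.1769 mm
δ = Σδ_i = -0.1956 mm.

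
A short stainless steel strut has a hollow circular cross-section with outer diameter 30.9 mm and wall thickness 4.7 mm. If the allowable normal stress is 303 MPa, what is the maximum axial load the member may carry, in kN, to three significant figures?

A = 386.9 mm².
P_max = σ_allow · A = 303 · 386.9 = 117200 N = 117.2 kN.

117 kN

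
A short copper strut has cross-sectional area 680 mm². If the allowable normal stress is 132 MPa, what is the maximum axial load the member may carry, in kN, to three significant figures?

89.8 kN

P_max = σ_allow · A = 132 · 680 = 89760 N = 89.76 kN.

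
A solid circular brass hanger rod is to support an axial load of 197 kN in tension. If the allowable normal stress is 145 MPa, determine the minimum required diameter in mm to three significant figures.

41.6 mm

Required area A ≥ P/σ_allow = 197000/145 = 1359 mm².
For a solid circular section, d ≥ √(4A/π) = 41.59 mm.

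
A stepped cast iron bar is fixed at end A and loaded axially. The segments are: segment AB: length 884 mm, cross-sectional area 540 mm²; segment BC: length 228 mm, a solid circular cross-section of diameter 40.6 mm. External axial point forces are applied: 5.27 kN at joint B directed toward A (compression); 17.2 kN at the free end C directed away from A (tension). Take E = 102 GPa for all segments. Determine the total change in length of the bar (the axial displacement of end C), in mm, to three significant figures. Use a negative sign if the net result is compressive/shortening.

0.221 mm

Internal axial forces (sectioning from the free end, tension +): N_BC = 17.2 kN, N_AB = 11.93 kN.
A_BC = 1295 mm².
δ_AB = 11930·884/(540·102000) = 0.1915 mm
δ_BC = 17200·228/(1295·102000) = 0.0297 mm
δ = Σδ_i = 0.2212 mm.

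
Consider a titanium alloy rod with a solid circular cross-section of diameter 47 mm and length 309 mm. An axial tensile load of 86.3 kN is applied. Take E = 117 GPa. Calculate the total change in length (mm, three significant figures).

A = 1735 mm².
δ_mech = NL/(AE) = 86300·309/(1735·117000) = 0.1314 mm.

0.131 mm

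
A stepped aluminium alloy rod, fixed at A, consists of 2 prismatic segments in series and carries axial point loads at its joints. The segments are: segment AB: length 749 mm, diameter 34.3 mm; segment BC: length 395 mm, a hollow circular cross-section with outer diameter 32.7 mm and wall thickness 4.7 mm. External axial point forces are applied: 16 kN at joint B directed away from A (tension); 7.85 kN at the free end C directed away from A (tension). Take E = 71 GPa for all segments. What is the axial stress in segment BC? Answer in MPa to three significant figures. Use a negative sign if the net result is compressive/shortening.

19.0 MPa

Internal axial forces (sectioning from the free end, tension +): N_BC = 7.85 kN, N_AB = 23.85 kN.
A_BC = 413.4 mm².
σ_BC = N_BC/A_BC = 7850/413.4 = 18.99 MPa.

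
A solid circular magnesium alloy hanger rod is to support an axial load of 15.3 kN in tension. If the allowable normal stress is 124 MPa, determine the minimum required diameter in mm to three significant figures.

12.5 mm

Required area A ≥ P/σ_allow = 15300/124 = 123.4 mm².
For a solid circular section, d ≥ √(4A/π) = 12.53 mm.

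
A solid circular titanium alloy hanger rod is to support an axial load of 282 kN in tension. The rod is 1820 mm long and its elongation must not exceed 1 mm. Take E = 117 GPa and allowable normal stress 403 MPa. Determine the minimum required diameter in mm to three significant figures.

Required area A ≥ P/σ_allow = 282000/403 = 699.8 mm².
For a solid circular section, d ≥ √(4A/π) = 29.85 mm.
Elongation limit: A ≥ PL/(Eδ_allow) = 282000·1820/(117000·1) = 4387 mm² ⇒ d ≥ 74.73 mm.
The elongation limit governs.

74.7 mm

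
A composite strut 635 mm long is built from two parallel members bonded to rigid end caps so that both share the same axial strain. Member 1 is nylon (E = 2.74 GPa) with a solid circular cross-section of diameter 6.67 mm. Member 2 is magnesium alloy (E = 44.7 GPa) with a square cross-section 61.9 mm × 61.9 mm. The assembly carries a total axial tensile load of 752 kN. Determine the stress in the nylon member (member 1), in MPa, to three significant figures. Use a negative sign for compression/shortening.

12.0 MPa

A_1 = 34.94 mm².
A_2 = 3832 mm².
Equal strain + equilibrium ⇒ each member carries load in proportion to AE: A₁E₁ = 95740 N, A₂E₂ = 171300000 N, ΣAE = 171400000 N.
σ₁ = P·E₁/ΣAE = 752000·2740/171400000 = 12.02 MPa.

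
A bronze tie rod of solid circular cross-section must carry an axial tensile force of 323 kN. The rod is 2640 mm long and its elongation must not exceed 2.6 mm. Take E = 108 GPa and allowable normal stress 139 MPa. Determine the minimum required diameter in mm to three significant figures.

62.2 mm

Required area A ≥ P/σ_allow = 323000/139 = 2324 mm².
For a solid circular section, d ≥ √(4A/π) = 54.39 mm.
Elongation limit: A ≥ PL/(Eδ_allow) = 323000·2640/(108000·2.6) = 3037 mm² ⇒ d ≥ 62.18 mm.
The elongation limit governs.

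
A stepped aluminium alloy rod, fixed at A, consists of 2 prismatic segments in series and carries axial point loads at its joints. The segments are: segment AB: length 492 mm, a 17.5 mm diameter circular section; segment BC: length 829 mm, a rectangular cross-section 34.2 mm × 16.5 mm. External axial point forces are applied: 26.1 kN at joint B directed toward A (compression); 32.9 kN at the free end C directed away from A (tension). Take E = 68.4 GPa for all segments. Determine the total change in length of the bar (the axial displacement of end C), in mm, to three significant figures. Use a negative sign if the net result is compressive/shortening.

Internal axial forces (sectioning from the free end, tension +): N_BC = 32.9 kN, N_AB = 6.8 kN.
A_AB = 240.5 mm².
A_BC = 564.3 mm².
δ_AB = 6800·492/(240.5·68400) = 0.2034 mm
δ_BC = 32900·829/(564.3·68400) = 0.7066 mm
δ = Σδ_i = 0.91 mm.

0.910 mm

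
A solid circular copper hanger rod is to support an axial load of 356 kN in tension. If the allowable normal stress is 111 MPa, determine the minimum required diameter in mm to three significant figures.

Required area A ≥ P/σ_allow = 356000/111 = 3207 mm².
For a solid circular section, d ≥ √(4A/π) = 63.9 mm.

63.9 mm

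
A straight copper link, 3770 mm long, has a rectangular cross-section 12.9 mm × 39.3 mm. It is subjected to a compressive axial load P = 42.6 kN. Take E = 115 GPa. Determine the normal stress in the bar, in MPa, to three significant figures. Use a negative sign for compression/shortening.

A = 507 mm².
σ = N/A = -42600/507 = -84.03 MPa.

-84.0 MPa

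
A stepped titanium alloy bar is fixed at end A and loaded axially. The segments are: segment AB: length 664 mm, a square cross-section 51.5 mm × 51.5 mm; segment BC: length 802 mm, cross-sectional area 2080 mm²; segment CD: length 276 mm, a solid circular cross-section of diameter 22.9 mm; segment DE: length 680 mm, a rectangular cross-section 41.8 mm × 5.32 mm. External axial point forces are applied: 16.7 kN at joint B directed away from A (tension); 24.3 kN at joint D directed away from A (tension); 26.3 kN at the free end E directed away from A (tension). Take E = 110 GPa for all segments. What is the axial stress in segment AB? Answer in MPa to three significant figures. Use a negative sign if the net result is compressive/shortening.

Internal axial forces (sectioning from the free end, tension +): N_DE = 26.3 kN, N_CD = 50.6 kN, N_BC = 50.6 kN, N_AB = 67.3 kN.
A_AB = 2652 mm².
σ_AB = N_AB/A_AB = 67300/2652 = 25.37 MPa.

25.4 MPa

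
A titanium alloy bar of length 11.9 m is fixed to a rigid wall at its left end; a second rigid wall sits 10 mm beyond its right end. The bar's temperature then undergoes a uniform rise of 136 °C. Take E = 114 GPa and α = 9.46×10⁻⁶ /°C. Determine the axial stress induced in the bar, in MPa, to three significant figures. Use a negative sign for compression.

Free thermal expansion αLΔT = 9.46e-6 · 11900 · 136 = 15.31 mm.
The walls engage after the gap closes; constrained expansion = 15.31 − 10 = 5.31 mm.
The walls impose strain ε = −(5.31)/11900 = -4.4622e-04; σ = Eε = 114000 · -4.4622e-04 = -50.87 MPa.

-50.9 MPa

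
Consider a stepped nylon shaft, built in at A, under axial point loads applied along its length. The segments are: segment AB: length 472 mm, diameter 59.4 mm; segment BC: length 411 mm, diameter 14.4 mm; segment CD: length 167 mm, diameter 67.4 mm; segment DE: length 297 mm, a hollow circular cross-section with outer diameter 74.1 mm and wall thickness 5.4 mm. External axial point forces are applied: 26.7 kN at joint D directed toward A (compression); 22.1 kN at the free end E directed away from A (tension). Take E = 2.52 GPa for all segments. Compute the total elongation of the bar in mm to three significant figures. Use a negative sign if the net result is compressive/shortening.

Internal axial forces (sectioning from the free end, tension +): N_DE = 22.1 kN, N_CD = -4.6 kN, N_BC = -4.6 kN, N_AB = -4.6 kN.
A_AB = 2771 mm².
A_BC = 162.9 mm².
A_CD = 3568 mm².
A_DE = 1165 mm².
δ_AB = -4600·472/(2771·2520) = -0.3109 mm
δ_BC = -4600·411/(162.9·2520) = -4.607 mm
δ_CD = -4600·167/(3568·2520) = -0.08544 mm
δ_DE = 22100·297/(1165·2520) = 2.235 mm
δ = Σδ_i = -2.768 mm.

-2.77 mm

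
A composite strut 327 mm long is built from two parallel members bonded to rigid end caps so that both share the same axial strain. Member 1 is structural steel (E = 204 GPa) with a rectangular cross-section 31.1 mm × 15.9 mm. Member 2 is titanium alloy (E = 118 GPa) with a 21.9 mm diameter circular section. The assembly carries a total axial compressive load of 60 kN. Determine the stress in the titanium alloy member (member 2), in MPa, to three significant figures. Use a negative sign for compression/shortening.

A_1 = 494.5 mm².
A_2 = 376.7 mm².
Equal strain + equilibrium ⇒ each member carries load in proportion to AE: A₁E₁ = 100900000 N, A₂E₂ = 44450000 N, ΣAE = 145300000 N.
σ₂ = P·E₂/ΣAE = -60000·118000/145300000 = -48.72 MPa.

-48.7 MPa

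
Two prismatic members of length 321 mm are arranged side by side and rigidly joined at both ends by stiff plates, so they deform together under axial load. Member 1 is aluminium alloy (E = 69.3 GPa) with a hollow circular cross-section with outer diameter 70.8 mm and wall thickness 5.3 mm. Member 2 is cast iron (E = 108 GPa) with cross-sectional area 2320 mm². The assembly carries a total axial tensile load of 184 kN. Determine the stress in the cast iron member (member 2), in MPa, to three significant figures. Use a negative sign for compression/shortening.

60.9 MPa

A_1 = 1091 mm².
Equal strain + equilibrium ⇒ each member carries load in proportion to AE: A₁E₁ = 75580000 N, A₂E₂ = 250600000 N, ΣAE = 326100000 N.
σ₂ = P·E₂/ΣAE = 184000·108000/326100000 = 60.93 MPa.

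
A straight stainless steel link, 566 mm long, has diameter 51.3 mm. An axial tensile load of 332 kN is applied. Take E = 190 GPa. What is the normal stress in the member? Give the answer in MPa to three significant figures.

A = 2067 mm².
σ = N/A = 332000/2067 = 160.6 MPa.

161 MPa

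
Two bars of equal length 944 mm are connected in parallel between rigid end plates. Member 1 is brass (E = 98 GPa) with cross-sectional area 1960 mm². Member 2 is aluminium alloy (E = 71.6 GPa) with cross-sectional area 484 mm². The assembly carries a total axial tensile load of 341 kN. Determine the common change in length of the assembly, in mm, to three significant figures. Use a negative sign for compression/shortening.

Equal strain + equilibrium ⇒ each member carries load in proportion to AE: A₁E₁ = 192100000 N, A₂E₂ = 34650000 N, ΣAE = 226700000 N.
δ = PL/ΣAE = 341000·944/226700000 = 1.42 mm.

1.42 mm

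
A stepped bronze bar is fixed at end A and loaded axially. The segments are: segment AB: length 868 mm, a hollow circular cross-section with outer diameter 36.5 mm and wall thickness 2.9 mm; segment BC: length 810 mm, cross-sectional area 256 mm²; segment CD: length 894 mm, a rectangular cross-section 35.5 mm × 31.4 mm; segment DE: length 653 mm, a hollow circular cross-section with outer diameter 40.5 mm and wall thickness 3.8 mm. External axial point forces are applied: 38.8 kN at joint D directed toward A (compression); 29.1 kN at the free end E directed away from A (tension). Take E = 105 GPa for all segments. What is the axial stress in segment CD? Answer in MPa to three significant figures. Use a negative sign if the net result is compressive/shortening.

Internal axial forces (sectioning from the free end, tension +): N_DE = 29.1 kN, N_CD = -9.7 kN, N_BC = -9.7 kN, N_AB = -9.7 kN.
A_CD = 1115 mm².
σ_CD = N_CD/A_CD = -9700/1115 = -8.702 MPa.

-8.70 MPa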